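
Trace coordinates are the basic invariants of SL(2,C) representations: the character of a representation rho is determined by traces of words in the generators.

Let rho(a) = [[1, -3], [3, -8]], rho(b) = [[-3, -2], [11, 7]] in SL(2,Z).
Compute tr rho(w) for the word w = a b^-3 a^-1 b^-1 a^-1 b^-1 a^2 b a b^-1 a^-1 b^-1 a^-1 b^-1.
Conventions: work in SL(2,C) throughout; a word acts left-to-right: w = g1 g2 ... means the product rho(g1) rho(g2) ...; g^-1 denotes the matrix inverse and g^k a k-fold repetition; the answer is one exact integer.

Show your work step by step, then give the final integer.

4724404319551774

rho(a) = [[1, -3], [3, -8]]
... * rho(b^-1) = [[7, 2], [-11, -3]]  ->  [[40, 11], [109, 30]]
... * rho(b^-1) = [[7, 2], [-11, -3]]  ->  [[159, 47], [433, 128]]
... * rho(b^-1) = [[7, 2], [-11, -3]]  ->  [[596, 177], [1623, 482]]
... * rho(a^-1) = [[-8, 3], [-3, 1]]  ->  [[-5299, 1965], [-14430, 5351]]
... * rho(b^-1) = [[7, 2], [-11, -3]]  ->  [[-58708, -16493], [-159871, -44913]]
... * rho(a^-1) = [[-8, 3], [-3, 1]]  ->  [[519143, -192617], [1413707, -524526]]
... * rho(b^-1) = [[7, 2], [-11, -3]]  ->  [[5752788, 1616137], [15665735, 4400992]]
... * rho(a) = [[1, -3], [3, -8]]  ->  [[10601199, -30187460], [28868711, -82205141]]
... * rho(a) = [[1, -3], [3, -8]]  ->  [[-79961181, 209696083], [-217746712, 571034995]]
... * rho(b) = [[-3, -2], [11, 7]]  ->  [[2546540456, 1627794943], [6934625081, 4432738389]]
... * rho(a) = [[1, -3], [3, -8]]  ->  [[7429925285, -20661980912], [20232840248, -56265782355]]
... * rho(b^-1) = [[7, 2], [-11, -3]]  ->  [[279291267027, 76845793306], [760553487641, 209263027561]]
... * rho(a^-1) = [[-8, 3], [-3, 1]]  ->  [[-2464867516134, 914719594387], [-6712216983811, 2490923490484]]
... * rho(b^-1) = [[7, 2], [-11, -3]]  ->  [[-27315988151195, -7673893815429], [-74385677282001, -20897204439074]]
... * rho(a^-1) = [[-8, 3], [-3, 1]]  ->  [[241549586655847, -89621858269014], [657777031573230, -244054236285077]]
... * rho(b^-1) = [[7, 2], [-11, -3]]  ->  [[2676687547550083, 751964748118736], [7289035820148457, 2047716772001691]]
tr = 2676687547550083 + 2047716772001691 = 4724404319551774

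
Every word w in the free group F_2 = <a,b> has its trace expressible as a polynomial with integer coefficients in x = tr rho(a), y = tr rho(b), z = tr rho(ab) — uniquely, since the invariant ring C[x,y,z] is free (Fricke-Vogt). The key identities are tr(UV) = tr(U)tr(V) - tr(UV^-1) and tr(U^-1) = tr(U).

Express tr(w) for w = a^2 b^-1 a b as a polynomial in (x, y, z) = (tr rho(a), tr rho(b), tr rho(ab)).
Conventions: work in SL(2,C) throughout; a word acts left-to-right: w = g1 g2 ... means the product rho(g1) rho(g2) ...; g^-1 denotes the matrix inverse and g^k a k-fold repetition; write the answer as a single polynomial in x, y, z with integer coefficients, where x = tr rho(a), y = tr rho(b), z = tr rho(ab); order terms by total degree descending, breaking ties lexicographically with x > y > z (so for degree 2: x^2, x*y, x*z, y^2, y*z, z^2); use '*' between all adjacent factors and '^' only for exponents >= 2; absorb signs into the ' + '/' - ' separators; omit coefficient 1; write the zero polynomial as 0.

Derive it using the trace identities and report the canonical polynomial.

trace(a b a) = trace(a)*trace(b a) - trace(b) = x*z - y
trace(a b a^2) = trace(a)*trace(a b a) - trace(a b) = x^2*z - x*y - z
trace(b a b a) = trace(a b)*trace(a b) - trace(1)   [split at repeated a] = z^2 - 2
trace(b a b) = trace(b)*trace(a b) - trace(a) = y*z - x
trace(a b a^2 b) = trace(a)*trace(b a b a) - trace(b a b) = x*z^2 - y*z - x
trace(a^2 b^-1 a b) = trace(a b a^2)*trace(b) - trace(a b a^2 b) = x^2*y*z - x*y^2 - x*z^2 + x

x^2*y*z - x*y^2 - x*z^2 + x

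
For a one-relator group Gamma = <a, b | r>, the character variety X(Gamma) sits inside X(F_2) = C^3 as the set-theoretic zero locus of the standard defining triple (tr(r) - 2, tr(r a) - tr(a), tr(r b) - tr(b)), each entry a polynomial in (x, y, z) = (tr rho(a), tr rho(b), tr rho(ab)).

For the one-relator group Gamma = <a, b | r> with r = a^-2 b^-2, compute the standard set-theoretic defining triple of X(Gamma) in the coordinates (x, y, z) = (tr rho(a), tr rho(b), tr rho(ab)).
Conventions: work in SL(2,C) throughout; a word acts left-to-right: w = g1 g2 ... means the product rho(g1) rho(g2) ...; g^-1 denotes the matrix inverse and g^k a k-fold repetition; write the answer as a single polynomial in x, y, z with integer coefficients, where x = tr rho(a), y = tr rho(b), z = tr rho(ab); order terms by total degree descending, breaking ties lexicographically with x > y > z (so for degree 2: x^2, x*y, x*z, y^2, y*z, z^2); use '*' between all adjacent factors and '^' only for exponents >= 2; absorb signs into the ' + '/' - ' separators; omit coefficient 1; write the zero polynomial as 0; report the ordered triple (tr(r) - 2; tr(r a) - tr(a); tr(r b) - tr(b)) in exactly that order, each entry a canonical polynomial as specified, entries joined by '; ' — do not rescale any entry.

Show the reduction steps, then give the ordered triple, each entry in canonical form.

tr(a^-1) = tr(a) = x
reduce: tr(a^-1 b) = tr(b) tr(a) - tr(b a)   [inverse elimination on a] = x*y - z
so tr(a^-1 b^-1) = tr(a^-1) tr(b) - tr(a^-1 b)   [inverse elimination on b] = z
tr(b^-1 a^-2) = tr(a^-1 b^-1) tr(a) - tr(a^-1 b^-1 a)   [inverse elimination on a] = x*z - y
so tr(a^-2) = tr(a^-1) tr(a) - tr(1)   [inverse elimination on a] = x^2 - 2
tr(a^-2 b^-2) = tr(b^-1 a^-2) tr(b) - tr(b^-1 a^-2 b)   [inverse elimination on b] = x*y*z - x^2 - y^2 + 2
tr(a^-1 b^-2) = tr(a^-1 b^-1) tr(b) - tr(a^-1)   [inverse elimination on b] = y*z - x
assemble the triple (tr(r) - 2; tr(r a) - x; tr(r b) - y)

x*y*z - x^2 - y^2; y*z - 2*x; x*z - 2*y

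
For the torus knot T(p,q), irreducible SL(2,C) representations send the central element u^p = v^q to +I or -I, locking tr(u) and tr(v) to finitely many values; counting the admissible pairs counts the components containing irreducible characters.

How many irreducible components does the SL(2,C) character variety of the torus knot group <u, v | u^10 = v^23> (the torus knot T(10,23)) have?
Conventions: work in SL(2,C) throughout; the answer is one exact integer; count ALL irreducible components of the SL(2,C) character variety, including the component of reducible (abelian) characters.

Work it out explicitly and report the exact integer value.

Gamma = < u, v | u^10 = v^23 > (torus knot T(10,23)); the central element u^10 = v^23 acts as +I or -I in any irreducible SL(2,C) representation.
So on each irreducible component the traces are pinned: tr(u) = 2*cos(pi*alpha/10) with 1 <= alpha <= 9, tr(v) = 2*cos(pi*beta/23) with 1 <= beta <= 22.
The two central values (-1)^alpha I and (-1)^beta I must be the same matrix, so alpha and beta share a parity.
count pairs: odd alpha (5 choices) x odd beta (11), plus even alpha (4) x even beta (11): 5*11 + 4*11 = 99.
Total: 99 irreducible-character components + 1 reducible (abelian) component = 100.

100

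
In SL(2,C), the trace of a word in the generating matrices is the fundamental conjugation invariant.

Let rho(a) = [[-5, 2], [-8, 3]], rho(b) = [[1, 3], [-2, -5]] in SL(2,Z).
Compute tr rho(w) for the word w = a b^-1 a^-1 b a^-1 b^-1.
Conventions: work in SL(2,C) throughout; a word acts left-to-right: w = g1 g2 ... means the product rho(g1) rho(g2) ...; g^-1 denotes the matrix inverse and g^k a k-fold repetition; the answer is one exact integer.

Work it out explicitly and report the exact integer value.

-151472

rho(a) = [[-5, 2], [-8, 3]]
... * rho(b^-1) = [[-5, -3], [2, 1]]  ->  [[29, 17], [46, 27]]
... * rho(a^-1) = [[3, -2], [8, -5]]  ->  [[223, -143], [354, -227]]
... * rho(b) = [[1, 3], [-2, -5]]  ->  [[509, 1384], [808, 2197]]
... * rho(a^-1) = [[3, -2], [8, -5]]  ->  [[12599, -7938], [20000, -12601]]
... * rho(b^-1) = [[-5, -3], [2, 1]]  ->  [[-78871, -45735], [-125202, -72601]]
tr = -78871 + -72601 = -151472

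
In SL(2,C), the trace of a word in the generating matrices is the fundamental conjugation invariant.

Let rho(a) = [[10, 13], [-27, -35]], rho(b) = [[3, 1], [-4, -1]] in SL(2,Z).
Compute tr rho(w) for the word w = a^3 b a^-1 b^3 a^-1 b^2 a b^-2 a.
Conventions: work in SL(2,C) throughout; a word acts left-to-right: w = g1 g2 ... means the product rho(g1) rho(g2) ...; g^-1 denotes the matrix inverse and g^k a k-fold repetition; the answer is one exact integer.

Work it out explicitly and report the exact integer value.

rho(a) = [[10, 13], [-27, -35]]
... * rho(a) = [[10, 13], [-27, -35]]  ->  [[-251, -325], [675, 874]]
... * rho(a) = [[10, 13], [-27, -35]]  ->  [[6265, 8112], [-16848, -21815]]
... * rho(b) = [[3, 1], [-4, -1]]  ->  [[-13653, -1847], [36716, 4967]]
... * rho(a^-1) = [[-35, -13], [27, 10]]  ->  [[427986, 159019], [-1150951, -427638]]
... * rho(b) = [[3, 1], [-4, -1]]  ->  [[647882, 268967], [-1742301, -723313]]
... * rho(b) = [[3, 1], [-4, -1]]  ->  [[867778, 378915], [-2333651, -1018988]]
... * rho(b) = [[3, 1], [-4, -1]]  ->  [[1087674, 488863], [-2925001, -1314663]]
... * rho(a^-1) = [[-35, -13], [27, 10]]  ->  [[-24869289, -9251132], [66879134, 24878383]]
... * rho(b) = [[3, 1], [-4, -1]]  ->  [[-37603339, -15618157], [101123870, 42000751]]
... * rho(b) = [[3, 1], [-4, -1]]  ->  [[-50337389, -21985182], [135368606, 59123119]]
... * rho(a) = [[10, 13], [-27, -35]]  ->  [[90226024, 115095313], [-242638153, -309517287]]
... * rho(b^-1) = [[-1, -1], [4, 3]]  ->  [[370155228, 255059915], [-995430995, -685913708]]
... * rho(b^-1) = [[-1, -1], [4, 3]]  ->  [[650084432, 395024517], [-1748223837, -1062310129]]
... * rho(a) = [[10, 13], [-27, -35]]  ->  [[-4164817639, -5374760479], [11200135113, 14453944634]]
tr = -4164817639 + 14453944634 = 10289126995

10289126995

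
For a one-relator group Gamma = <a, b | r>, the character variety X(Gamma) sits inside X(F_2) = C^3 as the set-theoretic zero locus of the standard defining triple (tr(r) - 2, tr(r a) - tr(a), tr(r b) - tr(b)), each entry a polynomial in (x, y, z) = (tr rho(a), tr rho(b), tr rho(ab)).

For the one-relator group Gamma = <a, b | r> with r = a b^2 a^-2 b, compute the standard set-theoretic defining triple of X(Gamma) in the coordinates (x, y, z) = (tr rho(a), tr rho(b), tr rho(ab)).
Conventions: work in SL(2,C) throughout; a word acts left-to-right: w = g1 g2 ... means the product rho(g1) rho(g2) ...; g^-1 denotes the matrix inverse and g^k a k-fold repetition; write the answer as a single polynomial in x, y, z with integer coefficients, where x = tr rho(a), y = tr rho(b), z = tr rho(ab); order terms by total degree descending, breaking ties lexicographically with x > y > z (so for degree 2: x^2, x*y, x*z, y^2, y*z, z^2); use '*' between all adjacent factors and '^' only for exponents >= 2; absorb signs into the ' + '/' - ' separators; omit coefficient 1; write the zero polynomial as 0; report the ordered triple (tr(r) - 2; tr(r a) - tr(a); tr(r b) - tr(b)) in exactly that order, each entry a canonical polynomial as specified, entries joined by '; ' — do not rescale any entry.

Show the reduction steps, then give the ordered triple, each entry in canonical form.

trace(b a b) = trace(b)*trace(a b) - trace(a)  (reduce the b square) = y*z - x
next, trace(b a b^2) = trace(b)*trace(b a b) - trace(b a)  (reduce the b square) = y^2*z - x*y - z
next, trace(a b a b) = trace(b a)*trace(b a) - trace(1)  (split on b) = z^2 - 2
next, trace(a b a) = trace(a)*trace(b a) - trace(b)  (reduce the a square) = x*z - y
next, trace(b a b^2 a) = trace(b)*trace(a b a b) - trace(a b a)  (reduce the b square) = y*z^2 - x*z - y
and trace(b a b^2 a^-1) = trace(b a b^2)*trace(a) - trace(b a b^2 a)  (eliminate a^-1) = x*y^2*z - x^2*y - y*z^2 + y
trace(a b^2 a^-2 b) = trace(b a b^2 a^-1)*trace(a) - trace(b a b^2)  (eliminate a^-1) = x^2*y^2*z - x^3*y - x*y*z^2 - y^2*z + 2*x*y + z
next, trace(b^2) = trace(b)*trace(b) - trace(1)  (reduce the b square) = y^2 - 2
trace(b^3) = trace(b)*trace(b^2) - trace(b)  (reduce the b square) = y^3 - 3*y
next, trace(b a^2 b^2) = trace(a)*trace(b^3 a) - trace(b^3)  (reduce the a square) = x*y^2*z - x^2*y - y^3 - x*z + 3*y
and trace(b a^2 b^2 a) = trace(a)*trace(b^2 a b a) - trace(b^2 a b)  (reduce the a square) = x*y*z^2 - x^2*z - y^2*z + z
trace(b a^2 b^2 a^-1) = trace(b a^2 b^2)*trace(a) - trace(b a^2 b^2 a)  (eliminate a^-1) = x^2*y^2*z - x^3*y - x*y^3 - x*y*z^2 + y^2*z + 3*x*y - z
trace(a b^2 a^-2 b a) = trace(b a^2 b^2 a^-1)*trace(a) - trace(b a^2 b^2)  (eliminate a^-1) = x^3*y^2*z - x^4*y - x^2*y^3 - x^2*y*z^2 + 4*x^2*y + y^3 - 3*y
next, trace(b^2 a b^2) = trace(b)*trace(b a b^2) - trace(b a b) = y^3*z - x*y^2 - 2*y*z + x
and trace(a b^2 a) = trace(a)*trace(b^2 a) - trace(b^2) = x*y*z - x^2 - y^2 + 2
trace(b^2 a b^2 a) = trace(b)*trace(a b^2 a b) - trace(a b^2 a) = y^2*z^2 - 2*x*y*z + x^2 - 2
next, trace(b^2 a b^2 a^-1) = trace(b^2 a b^2)*trace(a) - trace(b^2 a b^2 a) = x*y^3*z - x^2*y^2 - y^2*z^2 + 2
and trace(a b^2 a^-2 b^2) = trace(b^2 a b^2 a^-1)*trace(a) - trace(b^2 a b^2) = x^2*y^3*z - x^3*y^2 - x*y^2*z^2 - y^3*z + x*y^2 + 2*y*z + x
assemble the triple (trace(r) - 2; trace(r a) - x; trace(r b) - y)

x^2*y^2*z - x^3*y - x*y*z^2 - y^2*z + 2*x*y + z - 2; x^3*y^2*z - x^4*y - x^2*y^3 - x^2*y*z^2 + 4*x^2*y + y^3 - x - 3*y; x^2*y^3*z - x^3*y^2 - x*y^2*z^2 - y^3*z + x*y^2 + 2*y*z + x - y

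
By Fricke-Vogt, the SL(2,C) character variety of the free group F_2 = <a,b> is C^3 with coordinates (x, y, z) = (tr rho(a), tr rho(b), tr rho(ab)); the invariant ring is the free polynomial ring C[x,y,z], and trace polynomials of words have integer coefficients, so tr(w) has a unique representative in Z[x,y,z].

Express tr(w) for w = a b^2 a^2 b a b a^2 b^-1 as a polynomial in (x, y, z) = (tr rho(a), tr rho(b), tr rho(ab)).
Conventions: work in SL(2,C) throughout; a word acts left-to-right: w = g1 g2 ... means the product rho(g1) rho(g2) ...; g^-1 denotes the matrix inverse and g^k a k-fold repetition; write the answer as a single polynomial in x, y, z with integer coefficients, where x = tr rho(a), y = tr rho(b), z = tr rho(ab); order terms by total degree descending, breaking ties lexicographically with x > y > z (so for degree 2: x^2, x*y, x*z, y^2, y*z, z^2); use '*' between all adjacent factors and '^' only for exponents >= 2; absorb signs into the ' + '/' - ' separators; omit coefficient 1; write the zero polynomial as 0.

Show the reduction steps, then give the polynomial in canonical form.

x^3*y^2*z^3 - x^4*y*z^2 - 2*x^2*y^3*z^2 - x^2*y*z^4 + x^3*z^3 + x*y^4*z + x*y^2*z^3 + x^4*y + x^2*y^3 + 3*x^2*y*z^2 - x^3*z - 2*x*y^2*z - x*z^3 - 4*x^2*y - y^3 + x*z + 3*y

apply: tr(a b a b) = tr(a b)*tr(a b) - tr(1)   [split at repeated a] = z^2 - 2
tr(b a b a b a) = tr(a b a b)*tr(a b) - tr(b a)   [split at repeated a] = z^3 - 3*z
tr(a b a) = tr(a)*tr(b a) - tr(b) = x*z - y
tr(b a b a b) = tr(b)*tr(a b a b) - tr(a b a) = y*z^2 - x*z - y
apply: tr(b a b a b a^2) = tr(a)*tr(b a b a b a) - tr(b a b a b) = x*z^3 - y*z^2 - 2*x*z + y
tr(b a b a^3 b a) = tr(a)*tr(b a b a b a^2) - tr(b a b a b a) = x^2*z^3 - x*y*z^2 - 2*x^2*z - z^3 + x*y + 3*z
tr(b a b) = tr(b)*tr(a b) - tr(a) = y*z - x
tr(a b a^2 b) = tr(a)*tr(b a b a) - tr(b a b) = x*z^2 - y*z - x
apply: tr(a b a^2) = tr(a)*tr(b a^2) - tr(b a) = x^2*z - x*y - z
use: tr(b^2 a b a^2) = tr(b)*tr(a b a^2 b) - tr(a b a^2) = x*y*z^2 - x^2*z - y^2*z + z
tr(b a b a^3 b) = tr(a)*tr(b^2 a b a^2) - tr(b^2 a b a) = x^2*y*z^2 - x^3*z - x*y^2*z - y*z^2 + 2*x*z + y
apply: tr(a^2 b a b a^3 b) = tr(a)*tr(b a b a^3 b a) - tr(b a b a^3 b) = x^3*z^3 - 2*x^2*y*z^2 - x^3*z + x*y^2*z - x*z^3 + x^2*y + y*z^2 + x*z - y
tr(a^2 b a b a) = tr(a)*tr(a b a b a) - tr(a b a b) = x^2*z^2 - x*y*z - x^2 - z^2 + 2
tr(a^2 b a b a^2) = tr(a)*tr(a^2 b a b a) - tr(a^2 b a b) = x^3*z^2 - x^2*y*z - x^3 - 2*x*z^2 + y*z + 3*x
use: tr(a^2 b a b a^3) = tr(a)*tr(a^2 b a b a^2) - tr(a^2 b a b a) = x^4*z^2 - x^3*y*z - x^4 - 3*x^2*z^2 + 2*x*y*z + 4*x^2 + z^2 - 2
tr(a b^2 a^2 b a b a^2) = tr(b)*tr(a^2 b a b a^3 b) - tr(a^2 b a b a^3) = x^3*y*z^3 - x^4*z^2 - 2*x^2*y^2*z^2 + x*y^3*z - x*y*z^3 + x^4 + x^2*y^2 + 3*x^2*z^2 + y^2*z^2 - x*y*z - 4*x^2 - y^2 - z^2 + 2
tr(b a b a b a b a) = tr(a b)*tr(a b a b a b) - tr(a^-1 b^-1 a^-1 b^-1)   [split at repeated a] = z^4 - 4*z^2 + 2
tr(b a b a b a b) = tr(b)*tr(a b a b a b) - tr(a b a b a) = y*z^3 - x*z^2 - 2*y*z + x
tr(b a b a^2 b a b a) = tr(a)*tr(b a b a b a b a) - tr(b a b a b a b) = x*z^4 - y*z^3 - 3*x*z^2 + 2*y*z + x
tr(a^2) = tr(a)*tr(a) - tr(1) = x^2 - 2
tr(a b^2 a) = tr(b)*tr(a^2 b) - tr(a^2) = x*y*z - x^2 - y^2 + 2
apply: tr(b a b^2 a b) = tr(b)*tr(a b^2 a b) - tr(a b^2 a) = y^2*z^2 - 2*x*y*z + x^2 - 2
tr(b a b a^2 b a b) = tr(a)*tr(b a b^2 a b a) - tr(b a b^2 a b) = x*y*z^3 - x^2*z^2 - y^2*z^2 + 2
use: tr(a^2 b a b a^2 b a b) = tr(a)*tr(b a b a^2 b a b a) - tr(b a b a^2 b a b) = x^2*z^4 - 2*x*y*z^3 - 2*x^2*z^2 + y^2*z^2 + 2*x*y*z + x^2 - 2
tr(b a^2 b a b) = tr(b)*tr(a^2 b a b) - tr(a^2 b a) = x*y*z^2 - x^2*z - y^2*z + z
apply: tr(b a b a^2 b a^2) = tr(a)*tr(b a^2 b a b a) - tr(b a^2 b a b) = x^2*z^3 - 2*x*y*z^2 - x^2*z + y^2*z + x*y - z
tr(a^2 b a b a^2 b a) = tr(a)*tr(b a b a^2 b a^2) - tr(b a b a^2 b a) = x^3*z^3 - 2*x^2*y*z^2 - x^3*z + x*y^2*z - x*z^3 + x^2*y + y*z^2 + x*z - y
tr(a b^2 a^2 b a b a^2 b) = tr(b)*tr(a^2 b a b a^2 b a b) - tr(a^2 b a b a^2 b a) = x^2*y*z^4 - x^3*z^3 - 2*x*y^2*z^3 + y^3*z^2 + x^3*z + x*y^2*z + x*z^3 - y*z^2 - x*z - y
tr(a b^2 a^2 b a b a^2 b^-1) = tr(a b^2 a^2 b a b a^2)*tr(b) - tr(a b^2 a^2 b a b a^2 b) = x^3*y^2*z^3 - x^4*y*z^2 - 2*x^2*y^3*z^2 - x^2*y*z^4 + x^3*z^3 + x*y^4*z + x*y^2*z^3 + x^4*y + x^2*y^3 + 3*x^2*y*z^2 - x^3*z - 2*x*y^2*z - x*z^3 - 4*x^2*y - y^3 + x*z + 3*y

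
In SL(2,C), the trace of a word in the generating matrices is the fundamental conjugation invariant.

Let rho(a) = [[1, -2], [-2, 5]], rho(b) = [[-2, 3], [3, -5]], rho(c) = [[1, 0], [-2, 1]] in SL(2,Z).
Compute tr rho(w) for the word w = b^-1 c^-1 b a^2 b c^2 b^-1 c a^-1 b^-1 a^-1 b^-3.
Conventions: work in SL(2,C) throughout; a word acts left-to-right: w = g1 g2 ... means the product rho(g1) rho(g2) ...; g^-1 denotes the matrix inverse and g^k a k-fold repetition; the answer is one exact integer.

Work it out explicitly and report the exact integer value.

448018775

rho(b^-1) = [[-5, -3], [-3, -2]]
... * rho(c^-1) = [[1, 0], [2, 1]]  ->  [[-11, -3], [-7, -2]]
... * rho(b) = [[-2, 3], [3, -5]]  ->  [[13, -18], [8, -11]]
... * rho(a) = [[1, -2], [-2, 5]]  ->  [[49, -116], [30, -71]]
... * rho(a) = [[1, -2], [-2, 5]]  ->  [[281, -678], [172, -415]]
... * rho(b) = [[-2, 3], [3, -5]]  ->  [[-2596, 4233], [-1589, 2591]]
... * rho(c) = [[1, 0], [-2, 1]]  ->  [[-11062, 4233], [-6771, 2591]]
... * rho(c) = [[1, 0], [-2, 1]]  ->  [[-19528, 4233], [-11953, 2591]]
... * rho(b^-1) = [[-5, -3], [-3, -2]]  ->  [[84941, 50118], [51992, 30677]]
... * rho(c) = [[1, 0], [-2, 1]]  ->  [[-15295, 50118], [-9362, 30677]]
... * rho(a^-1) = [[5, 2], [2, 1]]  ->  [[23761, 19528], [14544, 11953]]
... * rho(b^-1) = [[-5, -3], [-3, -2]]  ->  [[-177389, -110339], [-108579, -67538]]
... * rho(a^-1) = [[5, 2], [2, 1]]  ->  [[-1107623, -465117], [-677971, -284696]]
... * rho(b^-1) = [[-5, -3], [-3, -2]]  ->  [[6933466, 4253103], [4243943, 2603305]]
... * rho(b^-1) = [[-5, -3], [-3, -2]]  ->  [[-47426639, -29306604], [-29029630, -17938439]]
... * rho(b^-1) = [[-5, -3], [-3, -2]]  ->  [[325053007, 200893125], [198963467, 122965768]]
tr = 325053007 + 122965768 = 448018775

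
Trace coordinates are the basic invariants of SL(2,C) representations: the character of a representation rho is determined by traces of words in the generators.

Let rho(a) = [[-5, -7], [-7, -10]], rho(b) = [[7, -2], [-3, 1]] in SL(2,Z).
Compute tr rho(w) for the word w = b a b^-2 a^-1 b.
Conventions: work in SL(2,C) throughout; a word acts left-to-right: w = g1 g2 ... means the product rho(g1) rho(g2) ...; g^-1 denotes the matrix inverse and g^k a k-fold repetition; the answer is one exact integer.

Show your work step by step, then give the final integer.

rho(b) = [[7, -2], [-3, 1]]
... * rho(a) = [[-5, -7], [-7, -10]]  ->  [[-21, -29], [8, 11]]
... * rho(b^-1) = [[1, 2], [3, 7]]  ->  [[-108, -245], [41, 93]]
... * rho(b^-1) = [[1, 2], [3, 7]]  ->  [[-843, -1931], [320, 733]]
... * rho(a^-1) = [[-10, 7], [7, -5]]  ->  [[-5087, 3754], [1931, -1425]]
... * rho(b) = [[7, -2], [-3, 1]]  ->  [[-46871, 13928], [17792, -5287]]
tr = -46871 + -5287 = -52158

-52158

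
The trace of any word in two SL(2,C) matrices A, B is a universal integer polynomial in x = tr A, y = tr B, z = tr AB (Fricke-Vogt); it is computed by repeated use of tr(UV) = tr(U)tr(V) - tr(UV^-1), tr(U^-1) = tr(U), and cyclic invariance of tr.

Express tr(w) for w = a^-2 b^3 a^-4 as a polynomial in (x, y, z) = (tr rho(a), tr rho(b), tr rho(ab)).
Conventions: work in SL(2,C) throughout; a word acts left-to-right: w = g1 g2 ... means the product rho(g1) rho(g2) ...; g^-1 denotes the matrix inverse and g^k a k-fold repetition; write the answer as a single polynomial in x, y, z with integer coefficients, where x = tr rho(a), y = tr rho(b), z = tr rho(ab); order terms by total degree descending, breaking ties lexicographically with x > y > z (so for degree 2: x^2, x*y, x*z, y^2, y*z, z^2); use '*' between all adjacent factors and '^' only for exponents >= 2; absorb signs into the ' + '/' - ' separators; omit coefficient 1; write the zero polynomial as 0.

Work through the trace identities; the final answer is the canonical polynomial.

x^6*y^3 - x^5*y^2*z - 2*x^6*y - 5*x^4*y^3 + x^5*z + 4*x^3*y^2*z + 11*x^4*y + 6*x^2*y^3 - 4*x^3*z - 3*x*y^2*z - 15*x^2*y - y^3 + 3*x*z + 3*y

reduce: tr(b^2) = tr(b) * tr(b) - tr(1) = y^2 - 2
tr(b^3) = tr(b) * tr(b^2) - tr(b) = y^3 - 3*y
so tr(a b^2) = tr(b) * tr(a b) - tr(a) = y*z - x
tr(b^3 a) = tr(b) * tr(a b^2) - tr(a b) = y^2*z - x*y - z
tr(a^-1 b^3) = tr(b^3) * tr(a) - tr(b^3 a) = x*y^3 - y^2*z - 2*x*y + z
so tr(a^-1 b^3 a^-1) = tr(a^-1 b^3) * tr(a) - tr(a^-1 b^3 a) = x^2*y^3 - x*y^2*z - 2*x^2*y - y^3 + x*z + 3*y
so tr(b^3 a^-3) = tr(a^-1 b^3 a^-1) * tr(a) - tr(a^-1 b^3) = x^3*y^3 - x^2*y^2*z - 2*x^3*y - 2*x*y^3 + x^2*z + y^2*z + 5*x*y - z
tr(a^-4 b^3) = tr(b^3 a^-3) * tr(a) - tr(b^3 a^-2) = x^4*y^3 - x^3*y^2*z - 2*x^4*y - 3*x^2*y^3 + x^3*z + 2*x*y^2*z + 7*x^2*y + y^3 - 2*x*z - 3*y
tr(b^3 a^-5) = tr(a^-4 b^3) * tr(a) - tr(a^-4 b^3 a) = x^5*y^3 - x^4*y^2*z - 2*x^5*y - 4*x^3*y^3 + x^4*z + 3*x^2*y^2*z + 9*x^3*y + 3*x*y^3 - 3*x^2*z - y^2*z - 8*x*y + z
so tr(a^-2 b^3 a^-4) = tr(b^3 a^-5) * tr(a) - tr(b^3 a^-4) = x^6*y^3 - x^5*y^2*z - 2*x^6*y - 5*x^4*y^3 + x^5*z + 4*x^3*y^2*z + 11*x^4*y + 6*x^2*y^3 - 4*x^3*z - 3*x*y^2*z - 15*x^2*y - y^3 + 3*x*z + 3*y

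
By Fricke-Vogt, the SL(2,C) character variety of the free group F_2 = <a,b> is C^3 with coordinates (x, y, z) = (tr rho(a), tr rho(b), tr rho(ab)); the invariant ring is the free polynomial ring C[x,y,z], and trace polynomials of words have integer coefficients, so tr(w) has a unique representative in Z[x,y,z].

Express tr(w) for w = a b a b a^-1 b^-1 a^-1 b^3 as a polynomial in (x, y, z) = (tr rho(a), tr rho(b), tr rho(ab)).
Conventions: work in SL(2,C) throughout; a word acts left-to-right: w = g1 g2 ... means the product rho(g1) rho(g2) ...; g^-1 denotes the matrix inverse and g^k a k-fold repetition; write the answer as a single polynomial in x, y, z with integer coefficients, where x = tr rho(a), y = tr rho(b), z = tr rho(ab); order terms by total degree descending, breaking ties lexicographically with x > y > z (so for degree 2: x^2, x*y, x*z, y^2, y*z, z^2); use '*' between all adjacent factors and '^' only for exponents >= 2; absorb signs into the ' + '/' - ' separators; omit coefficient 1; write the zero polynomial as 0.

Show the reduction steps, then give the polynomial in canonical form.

trace(a b a b) = trace(b a)*trace(b a) - trace(1)   [split at a repeated b] = z^2 - 2
trace(a b a) = trace(a)*trace(b a) - trace(b)   [square of a] = x*z - y
trace(b a b a b) = trace(b)*trace(a b a b) - trace(a b a)   [square of b] = y*z^2 - x*z - y
trace(b^2 a b a b) = trace(b)*trace(b a b a b) - trace(b a b a)   [square of b] = y^2*z^2 - x*y*z - y^2 - z^2 + 2
next, trace(b^3 a b a b) = trace(b)*trace(b^2 a b a b) - trace(b^2 a b a)   [square of b] = y^3*z^2 - x*y^2*z - y^3 - 2*y*z^2 + x*z + 3*y
trace(a b a b a b) = trace(b a)*trace(b a b a) - trace(b^-1 a^-1)   [split at a repeated b] = z^3 - 3*z
trace(b a b) = trace(b)*trace(a b) - trace(a)   [square of b] = y*z - x
trace(a b a b a) = trace(a)*trace(b a b a) - trace(b a b)   [square of a] = x*z^2 - y*z - x
trace(b a b a b a b) = trace(b)*trace(a b a b a b) - trace(a b a b a)   [square of b] = y*z^3 - x*z^2 - 2*y*z + x
trace(b^3 a b a b a) = trace(b)*trace(b a b a b a b) - trace(b a b a b a)   [square of b] = y^2*z^3 - x*y*z^2 - 2*y^2*z - z^3 + x*y + 3*z
and trace(a^-1 b^3 a b a b) = trace(b^3 a b a b)*trace(a) - trace(b^3 a b a b a)   [inverse elimination on a] = x*y^3*z^2 - x^2*y^2*z - y^2*z^3 - x*y^3 - x*y*z^2 + x^2*z + 2*y^2*z + z^3 + 2*x*y - 3*z
trace(a^-1 b^3 a b a b a^-1) = trace(a^-1 b^3 a b a b)*trace(a) - trace(a^-1 b^3 a b a b a)   [inverse elimination on a] = x^2*y^3*z^2 - x^3*y^2*z - x*y^2*z^3 - x^2*y^3 - x^2*y*z^2 - y^3*z^2 + x^3*z + 3*x*y^2*z + x*z^3 + 2*x^2*y + y^3 + 2*y*z^2 - 4*x*z - 3*y
and trace(b^4 a b a b) = trace(b)*trace(b^3 a b a b) - trace(b^3 a b a)   [square of b] = y^4*z^2 - x*y^3*z - y^4 - 3*y^2*z^2 + 2*x*y*z + 4*y^2 + z^2 - 2
and trace(b^4 a b a b a) = trace(b)*trace(b^2 a b a b a b) - trace(b^2 a b a b a)   [square of b] = y^3*z^3 - x*y^2*z^2 - 2*y^3*z - 2*y*z^3 + x*y^2 + x*z^2 + 5*y*z - x
trace(b^3 a b a b a^-1 b) = trace(b^4 a b a b)*trace(a) - trace(b^4 a b a b a)   [inverse elimination on a] = x*y^4*z^2 - x^2*y^3*z - y^3*z^3 - x*y^4 - 2*x*y^2*z^2 + 2*x^2*y*z + 2*y^3*z + 2*y*z^3 + 3*x*y^2 - 5*y*z - x
next, trace(b a b^2) = trace(b)*trace(a b^2) - trace(a b)   [square of b] = y^2*z - x*y - z
trace(a b a b^2 a) = trace(a)*trace(b a b^2 a) - trace(b a b^2)   [square of a] = x*y*z^2 - x^2*z - y^2*z + z
trace(b a b a b^2 a b) = trace(b)*trace(a b a b^2 a b) - trace(a b a b^2 a)   [square of b] = y^2*z^3 - 2*x*y*z^2 + x^2*z - y^2*z + x*y - z
next, trace(b a b^3 a b a b) = trace(b)*trace(b a b a b^2 a b) - trace(b a b a b^2 a)   [square of b] = y^3*z^3 - 2*x*y^2*z^2 + x^2*y*z - y^3*z - y*z^3 + x*y^2 + x*z^2 + y*z - x
trace(a b a b a b a b) = trace(a b a b)*trace(a b a b) - trace(1)   [split at a repeated a] = z^4 - 4*z^2 + 2
trace(a b a b a b a) = trace(a)*trace(b a b a b a) - trace(b a b a b)   [square of a] = x*z^3 - y*z^2 - 2*x*z + y
trace(a b a b a b a b^2) = trace(b)*trace(a b a b a b a b) - trace(a b a b a b a)   [square of b] = y*z^4 - x*z^3 - 3*y*z^2 + 2*x*z + y
and trace(b a b^3 a b a b a) = trace(b)*trace(a b a b a b a b^2) - trace(a b a b a b a b)   [square of b] = y^2*z^4 - x*y*z^3 - 3*y^2*z^2 - z^4 + 2*x*y*z + y^2 + 4*z^2 - 2
trace(b^3 a b a b a^-1 b a) = trace(b a b^3 a b a b)*trace(a) - trace(b a b^3 a b a b a)   [inverse elimination on a] = x*y^3*z^3 - 2*x^2*y^2*z^2 - y^2*z^4 + x^3*y*z - x*y^3*z + x^2*y^2 + x^2*z^2 + 3*y^2*z^2 + z^4 - x*y*z - x^2 - y^2 - 4*z^2 + 2
next, trace(a^-1 b^3 a b a b a^-1 b) = trace(b^3 a b a b a^-1 b)*trace(a) - trace(b^3 a b a b a^-1 b a)   [inverse elimination on a] = x^2*y^4*z^2 - x^3*y^3*z - 2*x*y^3*z^3 - x^2*y^4 + y^2*z^4 + x^3*y*z + 3*x*y^3*z + 2*x*y*z^3 + 2*x^2*y^2 - x^2*z^2 - 3*y^2*z^2 - z^4 - 4*x*y*z + y^2 + 4*z^2 - 2
next, trace(a b a b a^-1 b^-1 a^-1 b^3) = trace(a^-1 b^3 a b a b a^-1)*trace(b) - trace(a^-1 b^3 a b a b a^-1 b)   [inverse elimination on b] = x*y^3*z^3 - x^2*y^2*z^2 - y^4*z^2 - y^2*z^4 - x*y*z^3 + x^2*z^2 + y^4 + 5*y^2*z^2 + z^4 - 4*y^2 - 4*z^2 + 2

x*y^3*z^3 - x^2*y^2*z^2 - y^4*z^2 - y^2*z^4 - x*y*z^3 + x^2*z^2 + y^4 + 5*y^2*z^2 + z^4 - 4*y^2 - 4*z^2 + 2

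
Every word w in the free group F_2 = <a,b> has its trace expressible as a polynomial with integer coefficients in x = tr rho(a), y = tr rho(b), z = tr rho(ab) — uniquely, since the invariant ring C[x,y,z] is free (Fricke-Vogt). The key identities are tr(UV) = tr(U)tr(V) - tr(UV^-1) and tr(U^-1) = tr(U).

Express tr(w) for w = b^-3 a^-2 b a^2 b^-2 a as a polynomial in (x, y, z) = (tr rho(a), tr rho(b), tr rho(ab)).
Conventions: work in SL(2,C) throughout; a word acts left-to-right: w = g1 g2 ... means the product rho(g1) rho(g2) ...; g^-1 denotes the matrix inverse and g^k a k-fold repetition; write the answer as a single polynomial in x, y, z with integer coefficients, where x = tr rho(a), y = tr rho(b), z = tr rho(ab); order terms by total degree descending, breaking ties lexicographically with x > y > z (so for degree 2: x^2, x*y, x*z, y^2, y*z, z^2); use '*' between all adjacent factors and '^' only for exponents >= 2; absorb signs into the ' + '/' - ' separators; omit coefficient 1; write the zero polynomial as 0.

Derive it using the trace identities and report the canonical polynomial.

use: tr(a^2) = tr(a)*tr(a) - tr(1) = x^2 - 2
use: tr(a^3) = tr(a)*tr(a^2) - tr(a) = x^3 - 3*x
use: tr(a b a) = tr(a)*tr(b a) - tr(b) = x*z - y
use: tr(a^3 b) = tr(a)*tr(a b a) - tr(a b) = x^2*z - x*y - z
use: tr(b^-1 a^3) = tr(a^3)*tr(b) - tr(a^3 b) = x^3*y - x^2*z - 2*x*y + z
tr(a^2 b^-2 a) = tr(b^-1 a^3)*tr(b) - tr(b^-1 a^3 b) = x^3*y^2 - x^2*y*z - x^3 - 2*x*y^2 + y*z + 3*x
tr(a^2 b a^2) = tr(a)*tr(a b a^2) - tr(a b a) = x^3*z - x^2*y - 2*x*z + y
apply: tr(b a b a) = tr(b a)*tr(b a) - tr(1) = z^2 - 2
use: tr(b a b) = tr(b)*tr(a b) - tr(a) = y*z - x
tr(b a^2 b a) = tr(a)*tr(b a b a) - tr(b a b) = x*z^2 - y*z - x
tr(b^2) = tr(b)*tr(b) - tr(1) = y^2 - 2
tr(b a^2 b) = tr(a)*tr(b^2 a) - tr(b^2) = x*y*z - x^2 - y^2 + 2
tr(a^2 b a^2 b) = tr(a)*tr(b a^2 b a) - tr(b a^2 b) = x^2*z^2 - 2*x*y*z + y^2 - 2
use: tr(a^2 b a^2 b^-1) = tr(a^2 b a^2)*tr(b) - tr(a^2 b a^2 b) = x^3*y*z - x^2*y^2 - x^2*z^2 + 2
use: tr(a b a^2 b^-2 a) = tr(a^2 b a^2 b^-1)*tr(b) - tr(a^2 b a^2) = x^3*y^2*z - x^2*y^3 - x^2*y*z^2 - x^3*z + x^2*y + 2*x*z + y
use: tr(a b a b a^2) = tr(a)*tr(b a b a^2) - tr(b a b a) = x^2*z^2 - x*y*z - x^2 - z^2 + 2
apply: tr(b a b a b a) = tr(a b a b)*tr(a b) - tr(b a) = z^3 - 3*z
tr(b a b a b) = tr(b)*tr(a b a b) - tr(a b a) = y*z^2 - x*z - y
tr(a b a b a^2 b) = tr(a)*tr(b a b a b a) - tr(b a b a b) = x*z^3 - y*z^2 - 2*x*z + y
apply: tr(a b a b a^2 b^-1) = tr(a b a b a^2)*tr(b) - tr(a b a b a^2 b) = x^2*y*z^2 - x*y^2*z - x*z^3 - x^2*y + 2*x*z + y
tr(a b a^2 b^-2 a b) = tr(a b a b a^2 b^-1)*tr(b) - tr(a b a b a^2) = x^2*y^2*z^2 - x*y^3*z - x*y*z^3 - x^2*y^2 - x^2*z^2 + 3*x*y*z + x^2 + y^2 + z^2 - 2
apply: tr(b a^2 b^-2 a b^-1 a) = tr(a b a^2 b^-2 a)*tr(b) - tr(a b a^2 b^-2 a b) = x^3*y^3*z - x^2*y^4 - 2*x^2*y^2*z^2 - x^3*y*z + x*y^3*z + x*y*z^3 + 2*x^2*y^2 + x^2*z^2 - x*y*z - x^2 - z^2 + 2
apply: tr(a^-1 b a^2 b^-2 a b^-1) = tr(b a^2 b^-2 a b^-1)*tr(a) - tr(b a^2 b^-2 a b^-1 a) = -x^3*y^3*z + x^4*y^2 + x^2*y^4 + 2*x^2*y^2*z^2 - x*y^3*z - x*y*z^3 - x^4 - 4*x^2*y^2 - x^2*z^2 + 2*x*y*z + 4*x^2 + z^2 - 2
use: tr(b^-1 a^-2 b a^2 b^-2 a) = tr(a^-1 b a^2 b^-2 a b^-1)*tr(a) - tr(a^-1 b a^2 b^-2 a b^-1 a) = -x^4*y^3*z + x^5*y^2 + x^3*y^4 + 2*x^3*y^2*z^2 - x^2*y^3*z - x^2*y*z^3 - x^5 - 5*x^3*y^2 - x^3*z^2 + 3*x^2*y*z + 5*x^3 + 2*x*y^2 + x*z^2 - y*z - 5*x
tr(a^-1 b a^2 b) = tr(b a^2 b)*tr(a) - tr(b a^2 b a) = x^2*y*z - x^3 - x*y^2 - x*z^2 + y*z + 3*x
tr(b^-1 a^-1 b a^2) = tr(a^-1 b a^2)*tr(b) - tr(a^-1 b a^2 b) = -x^2*y*z + x^3 + x*y^2 + x*z^2 - 3*x
apply: tr(a^-1 b a^2 b^-2) = tr(b^-1 a^-1 b a^2)*tr(b) - tr(b^-1 a^-1 b a^2 b) = -x^2*y^2*z + x^3*y + x*y^3 + x*y*z^2 - 3*x*y - z
tr(b^-2 a^-2 b a^2 b^-2 a) = tr(b^-1 a^-2 b a^2 b^-2 a)*tr(b) - tr(b^-1 a^-2 b a^2 b^-2 a b) = -x^4*y^4*z + x^5*y^3 + x^3*y^5 + 2*x^3*y^3*z^2 - x^2*y^4*z - x^2*y^2*z^3 - x^5*y - 5*x^3*y^3 - x^3*y*z^2 + 4*x^2*y^2*z + 4*x^3*y + x*y^3 - y^2*z - 2*x*y + z
use: tr(b^-3 a^-2 b a^2 b^-2 a) = tr(b^-2 a^-2 b a^2 b^-2 a)*tr(b) - tr(b^-2 a^-2 b a^2 b^-2 a b) = -x^4*y^5*z + x^5*y^4 + x^3*y^6 + 2*x^3*y^4*z^2 + x^4*y^3*z - x^2*y^5*z - x^2*y^3*z^3 - 2*x^5*y^2 - 6*x^3*y^4 - 3*x^3*y^2*z^2 + 5*x^2*y^3*z + x^2*y*z^3 + x^5 + 9*x^3*y^2 + x^3*z^2 + x*y^4 - 3*x^2*y*z - y^3*z - 5*x^3 - 4*x*y^2 - x*z^2 + 2*y*z + 5*x

-x^4*y^5*z + x^5*y^4 + x^3*y^6 + 2*x^3*y^4*z^2 + x^4*y^3*z - x^2*y^5*z - x^2*y^3*z^3 - 2*x^5*y^2 - 6*x^3*y^4 - 3*x^3*y^2*z^2 + 5*x^2*y^3*z + x^2*y*z^3 + x^5 + 9*x^3*y^2 + x^3*z^2 + x*y^4 - 3*x^2*y*z - y^3*z - 5*x^3 - 4*x*y^2 - x*z^2 + 2*y*z + 5*x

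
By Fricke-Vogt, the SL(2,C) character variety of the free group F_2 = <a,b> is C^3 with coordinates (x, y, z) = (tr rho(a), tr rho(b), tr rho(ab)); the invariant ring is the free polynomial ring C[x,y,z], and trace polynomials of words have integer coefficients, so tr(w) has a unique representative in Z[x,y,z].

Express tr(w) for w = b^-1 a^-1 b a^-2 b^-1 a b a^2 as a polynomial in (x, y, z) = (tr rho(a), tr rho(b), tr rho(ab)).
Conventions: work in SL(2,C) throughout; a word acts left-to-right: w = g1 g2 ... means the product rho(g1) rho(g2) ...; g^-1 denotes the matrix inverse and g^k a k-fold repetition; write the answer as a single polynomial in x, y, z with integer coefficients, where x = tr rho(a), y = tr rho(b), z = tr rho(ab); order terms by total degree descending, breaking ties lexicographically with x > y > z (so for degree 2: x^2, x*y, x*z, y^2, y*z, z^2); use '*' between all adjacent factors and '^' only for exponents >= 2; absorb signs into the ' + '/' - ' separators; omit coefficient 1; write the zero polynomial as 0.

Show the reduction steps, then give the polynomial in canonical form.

x^4*y^2*z^2 - x^5*y*z - 2*x^3*y^3*z - 2*x^3*y*z^3 + x^4*y^2 + x^4*z^2 + x^2*y^4 + 2*x^2*y^2*z^2 + x^2*z^4 + 4*x^3*y*z - 4*x^2*y^2 - 4*x^2*z^2 + 2

use: tr(a b a) = tr(a)*tr(b a) - tr(b)   [square of a] = x*z - y
use: tr(a b a b) = tr(a b)*tr(a b) - tr(1)   [split at a repeated a] = z^2 - 2
use: tr(b^-1 a b a) = tr(a b a)*tr(b) - tr(a b a b)   [inverse elimination on b] = x*y*z - y^2 - z^2 + 2
use: tr(b a^3) = tr(a)*tr(b a^2) - tr(b a)   [square of a] = x^2*z - x*y - z
tr(a^2 b a^2) = tr(a)*tr(b a^3) - tr(b a^2)   [square of a] = x^3*z - x^2*y - 2*x*z + y
apply: tr(b a b) = tr(b)*tr(a b) - tr(a)   [square of b] = y*z - x
use: tr(b a^2 b a) = tr(a)*tr(b a b a) - tr(b a b)   [square of a] = x*z^2 - y*z - x
use: tr(a^2) = tr(a)*tr(a) - tr(1)   [square of a] = x^2 - 2
tr(b a^2 b) = tr(b)*tr(a^2 b) - tr(a^2)   [square of b] = x*y*z - x^2 - y^2 + 2
tr(a^2 b a^2 b) = tr(a)*tr(b a^2 b a) - tr(b a^2 b)   [square of a] = x^2*z^2 - 2*x*y*z + y^2 - 2
apply: tr(a b a^2 b^-1 a) = tr(a^2 b a^2)*tr(b) - tr(a^2 b a^2 b)   [inverse elimination on b] = x^3*y*z - x^2*y^2 - x^2*z^2 + 2
use: tr(a b a^3 b a) = tr(a)*tr(a b a^2 b a) - tr(a b a^2 b)   [square of a] = x^3*z^2 - 2*x^2*y*z + x*y^2 - x*z^2 + y*z - x
tr(b a b a b a) = tr(b a)*tr(b a b a) - tr(b^-1 a^-1)   [split at a repeated b] = z^3 - 3*z
tr(b a b a b) = tr(b)*tr(a b a b) - tr(a b a)   [square of b] = y*z^2 - x*z - y
use: tr(b a b a b a^2) = tr(a)*tr(b a b a b a) - tr(b a b a b)   [square of a] = x*z^3 - y*z^2 - 2*x*z + y
apply: tr(a b a^3 b a b) = tr(a)*tr(b a b a b a^2) - tr(b a b a b a)   [square of a] = x^2*z^3 - x*y*z^2 - 2*x^2*z - z^3 + x*y + 3*z
apply: tr(a b a b^-1 a b a^2) = tr(a b a^3 b a)*tr(b) - tr(a b a^3 b a b)   [inverse elimination on b] = x^3*y*z^2 - 2*x^2*y^2*z - x^2*z^3 + x*y^3 + 2*x^2*z + y^2*z + z^3 - 2*x*y - 3*z
tr(b^2 a b) = tr(b)*tr(a b^2) - tr(a b)   [square of b] = y^2*z - x*y - z
tr(b a b a^2 b) = tr(a)*tr(b^2 a b a) - tr(b^2 a b)   [square of a] = x*y*z^2 - x^2*z - y^2*z + z
apply: tr(a b a^2 b a b a) = tr(a)*tr(b a b a^2 b a) - tr(b a b a^2 b)   [square of a] = x^2*z^3 - 2*x*y*z^2 - x^2*z + y^2*z + x*y - z
use: tr(b a b a b a b a) = tr(b a)*tr(b a b a b a) - tr(b^-1 a^-1 b^-1 a^-1)   [split at a repeated b] = z^4 - 4*z^2 + 2
tr(b a b a b a b) = tr(b)*tr(a b a b a b) - tr(a b a b a)   [square of b] = y*z^3 - x*z^2 - 2*y*z + x
tr(a b a^2 b a b a b) = tr(a)*tr(b a b a b a b a) - tr(b a b a b a b)   [square of a] = x*z^4 - y*z^3 - 3*x*z^2 + 2*y*z + x
use: tr(a b a b^-1 a b a^2 b) = tr(a b a^2 b a b a)*tr(b) - tr(a b a^2 b a b a b)   [inverse elimination on b] = x^2*y*z^3 - 2*x*y^2*z^2 - x*z^4 - x^2*y*z + y^3*z + y*z^3 + x*y^2 + 3*x*z^2 - 3*y*z - x
use: tr(b^-1 a b a^2 b^-1 a b a) = tr(a b a b^-1 a b a^2)*tr(b) - tr(a b a b^-1 a b a^2 b)   [inverse elimination on b] = x^3*y^2*z^2 - 2*x^2*y^3*z - 2*x^2*y*z^3 + x*y^4 + 2*x*y^2*z^2 + x*z^4 + 3*x^2*y*z - 3*x*y^2 - 3*x*z^2 + x
use: tr(b a^-1 b^-1 a b a^2 b^-1 a) = tr(b^-1 a b a^2 b^-1 a b)*tr(a) - tr(b^-1 a b a^2 b^-1 a b a)   [inverse elimination on a] = -x^3*y^2*z^2 + x^4*y*z + 2*x^2*y^3*z + 2*x^2*y*z^3 - x^3*y^2 - x^3*z^2 - x*y^4 - 2*x*y^2*z^2 - x*z^4 - 3*x^2*y*z + 3*x*y^2 + 3*x*z^2 + x
tr(b^-1 a b a^2 b^-1 a^-1 b a^-1) = tr(b a^-1 b^-1 a b a^2 b^-1)*tr(a) - tr(b a^-1 b^-1 a b a^2 b^-1 a)   [inverse elimination on a] = x^3*y^2*z^2 - x^4*y*z - 2*x^2*y^3*z - 2*x^2*y*z^3 + x^3*y^2 + x^3*z^2 + x*y^4 + 2*x*y^2*z^2 + x*z^4 + 4*x^2*y*z - 4*x*y^2 - 4*x*z^2 + x
tr(b^-1 a^-1 b a^-2 b^-1 a b a^2) = tr(b^-1 a b a^2 b^-1 a^-1 b a^-1)*tr(a) - tr(b^-1 a b a^2 b^-1 a^-1 b)   [inverse elimination on a] = x^4*y^2*z^2 - x^5*y*z - 2*x^3*y^3*z - 2*x^3*y*z^3 + x^4*y^2 + x^4*z^2 + x^2*y^4 + 2*x^2*y^2*z^2 + x^2*z^4 + 4*x^3*y*z - 4*x^2*y^2 - 4*x^2*z^2 + 2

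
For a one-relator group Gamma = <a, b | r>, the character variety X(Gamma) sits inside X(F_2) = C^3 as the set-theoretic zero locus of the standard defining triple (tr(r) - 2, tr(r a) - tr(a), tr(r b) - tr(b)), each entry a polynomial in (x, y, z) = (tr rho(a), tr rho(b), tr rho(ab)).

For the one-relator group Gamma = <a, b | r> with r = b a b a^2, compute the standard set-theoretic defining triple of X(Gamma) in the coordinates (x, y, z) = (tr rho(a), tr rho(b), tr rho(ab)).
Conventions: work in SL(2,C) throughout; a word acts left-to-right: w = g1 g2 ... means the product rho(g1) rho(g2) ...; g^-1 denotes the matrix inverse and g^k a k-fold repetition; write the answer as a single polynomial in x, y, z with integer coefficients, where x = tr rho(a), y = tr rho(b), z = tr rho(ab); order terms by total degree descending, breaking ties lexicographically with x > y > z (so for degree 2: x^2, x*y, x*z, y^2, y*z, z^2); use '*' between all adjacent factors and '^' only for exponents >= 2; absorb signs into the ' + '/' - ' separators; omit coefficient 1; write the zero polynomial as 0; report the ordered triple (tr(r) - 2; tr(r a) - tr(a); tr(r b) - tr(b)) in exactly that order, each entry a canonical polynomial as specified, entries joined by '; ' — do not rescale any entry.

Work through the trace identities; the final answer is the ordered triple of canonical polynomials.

x*z^2 - y*z - x - 2; x^2*z^2 - x*y*z - x^2 - z^2 - x + 2; x*y*z^2 - x^2*z - y^2*z - y + z

next, trace(b a b a) = trace(b a)*trace(b a) - trace(1) = z^2 - 2
trace(b a b) = trace(b)*trace(a b) - trace(a) = y*z - x
trace(b a b a^2) = trace(a)*trace(b a b a) - trace(b a b) = x*z^2 - y*z - x
and trace(b a b a^3) = trace(a)*trace(a b a b a) - trace(a b a b)   [square of a] = x^2*z^2 - x*y*z - x^2 - z^2 + 2
and trace(a b a) = trace(a)*trace(b a) - trace(b)   [square of a] = x*z - y
trace(b^2 a b a) = trace(b)*trace(a b a b) - trace(a b a)   [square of b] = y*z^2 - x*z - y
next, trace(b^2 a b) = trace(b)*trace(b a b) - trace(b a)   [square of b] = y^2*z - x*y - z
trace(b a b a^2 b) = trace(a)*trace(b^2 a b a) - trace(b^2 a b)   [square of a] = x*y*z^2 - x^2*z - y^2*z + z
assemble the triple (trace(r) - 2; trace(r a) - x; trace(r b) - y)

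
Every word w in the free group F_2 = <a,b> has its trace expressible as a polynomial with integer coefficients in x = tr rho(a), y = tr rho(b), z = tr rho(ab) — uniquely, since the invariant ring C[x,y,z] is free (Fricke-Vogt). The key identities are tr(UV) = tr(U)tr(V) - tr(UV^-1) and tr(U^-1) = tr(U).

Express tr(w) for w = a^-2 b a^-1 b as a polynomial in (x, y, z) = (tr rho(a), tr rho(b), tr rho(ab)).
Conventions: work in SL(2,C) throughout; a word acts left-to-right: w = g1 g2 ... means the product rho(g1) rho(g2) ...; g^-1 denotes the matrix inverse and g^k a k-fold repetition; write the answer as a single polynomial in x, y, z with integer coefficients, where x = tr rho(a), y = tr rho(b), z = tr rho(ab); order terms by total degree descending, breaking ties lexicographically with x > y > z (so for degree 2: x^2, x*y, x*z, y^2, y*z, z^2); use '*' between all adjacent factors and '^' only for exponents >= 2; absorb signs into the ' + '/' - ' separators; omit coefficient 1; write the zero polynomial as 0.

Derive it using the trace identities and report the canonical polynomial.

x^3*y^2 - 2*x^2*y*z - x*y^2 + x*z^2 + y*z - x

tr(b^2) = tr(b)*tr(b) - tr(1)   [square of b] = y^2 - 2
tr(b^2 a) = tr(b)*tr(a b) - tr(a)   [square of b] = y*z - x
tr(b a^-1 b) = tr(b^2)*tr(a) - tr(b^2 a)   [inverse elimination on a] = x*y^2 - y*z - x
tr(b a b a) = tr(a b)*tr(a b) - tr(1)   [split at a repeated a] = z^2 - 2
tr(b a^-1 b a) = tr(b a b)*tr(a) - tr(b a b a)   [inverse elimination on a] = x*y*z - x^2 - z^2 + 2
tr(a^-1 b a^-1 b) = tr(b a^-1 b)*tr(a) - tr(b a^-1 b a)   [inverse elimination on a] = x^2*y^2 - 2*x*y*z + z^2 - 2
tr(a^-2 b a^-1 b) = tr(a^-1 b a^-1 b)*tr(a) - tr(a^-1 b a^-1 b a)   [inverse elimination on a] = x^3*y^2 - 2*x^2*y*z - x*y^2 + x*z^2 + y*z - x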